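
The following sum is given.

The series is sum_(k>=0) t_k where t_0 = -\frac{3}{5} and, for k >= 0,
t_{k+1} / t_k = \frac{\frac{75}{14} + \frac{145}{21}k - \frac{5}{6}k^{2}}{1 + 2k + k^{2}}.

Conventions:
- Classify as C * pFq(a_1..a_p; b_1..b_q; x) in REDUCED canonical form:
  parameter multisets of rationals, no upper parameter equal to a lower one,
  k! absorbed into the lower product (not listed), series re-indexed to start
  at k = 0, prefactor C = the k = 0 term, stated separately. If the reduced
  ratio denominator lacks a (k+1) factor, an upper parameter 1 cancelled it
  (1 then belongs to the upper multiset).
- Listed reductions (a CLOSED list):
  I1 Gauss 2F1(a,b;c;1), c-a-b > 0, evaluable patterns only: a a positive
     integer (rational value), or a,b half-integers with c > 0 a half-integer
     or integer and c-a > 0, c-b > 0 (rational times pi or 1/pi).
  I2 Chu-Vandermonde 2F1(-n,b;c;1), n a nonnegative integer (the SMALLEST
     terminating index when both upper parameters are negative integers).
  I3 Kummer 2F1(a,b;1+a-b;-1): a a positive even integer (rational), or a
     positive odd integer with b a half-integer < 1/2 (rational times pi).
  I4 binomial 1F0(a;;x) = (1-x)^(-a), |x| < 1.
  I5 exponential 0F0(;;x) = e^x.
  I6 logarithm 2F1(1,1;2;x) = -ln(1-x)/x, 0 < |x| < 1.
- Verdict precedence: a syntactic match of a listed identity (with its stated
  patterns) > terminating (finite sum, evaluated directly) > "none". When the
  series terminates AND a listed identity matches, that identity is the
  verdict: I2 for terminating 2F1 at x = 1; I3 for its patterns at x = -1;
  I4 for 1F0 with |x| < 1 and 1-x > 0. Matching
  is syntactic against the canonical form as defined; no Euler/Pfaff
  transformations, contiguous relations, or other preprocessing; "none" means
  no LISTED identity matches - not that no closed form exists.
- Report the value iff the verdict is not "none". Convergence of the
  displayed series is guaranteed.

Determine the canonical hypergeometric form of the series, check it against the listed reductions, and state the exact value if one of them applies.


Prefactor -\frac{3}{5}, argument -\frac{5}{6}: 2F1 with upper {-9, \frac{5}{7}} over lower {1}. Verdict: terminating - upper -9 stops the sum at k = 9; the 10 terms are added exactly. Sum: -\frac{116545954918664293}{1581499826081280}.

Structural cue: t_0 being -\frac{3}{5}, roots of the ratio polynomials (C = -3/5) are the negated parameters.
Consecutive-term ratio: r(k) = -\frac{5}{6} * (k-9) (k+\frac{5}{7}) / [(k+1) (k+1)] - rational in k, leading ratio -\frac{5}{6}; with t_0 = -\frac{3}{5}, classification follows.


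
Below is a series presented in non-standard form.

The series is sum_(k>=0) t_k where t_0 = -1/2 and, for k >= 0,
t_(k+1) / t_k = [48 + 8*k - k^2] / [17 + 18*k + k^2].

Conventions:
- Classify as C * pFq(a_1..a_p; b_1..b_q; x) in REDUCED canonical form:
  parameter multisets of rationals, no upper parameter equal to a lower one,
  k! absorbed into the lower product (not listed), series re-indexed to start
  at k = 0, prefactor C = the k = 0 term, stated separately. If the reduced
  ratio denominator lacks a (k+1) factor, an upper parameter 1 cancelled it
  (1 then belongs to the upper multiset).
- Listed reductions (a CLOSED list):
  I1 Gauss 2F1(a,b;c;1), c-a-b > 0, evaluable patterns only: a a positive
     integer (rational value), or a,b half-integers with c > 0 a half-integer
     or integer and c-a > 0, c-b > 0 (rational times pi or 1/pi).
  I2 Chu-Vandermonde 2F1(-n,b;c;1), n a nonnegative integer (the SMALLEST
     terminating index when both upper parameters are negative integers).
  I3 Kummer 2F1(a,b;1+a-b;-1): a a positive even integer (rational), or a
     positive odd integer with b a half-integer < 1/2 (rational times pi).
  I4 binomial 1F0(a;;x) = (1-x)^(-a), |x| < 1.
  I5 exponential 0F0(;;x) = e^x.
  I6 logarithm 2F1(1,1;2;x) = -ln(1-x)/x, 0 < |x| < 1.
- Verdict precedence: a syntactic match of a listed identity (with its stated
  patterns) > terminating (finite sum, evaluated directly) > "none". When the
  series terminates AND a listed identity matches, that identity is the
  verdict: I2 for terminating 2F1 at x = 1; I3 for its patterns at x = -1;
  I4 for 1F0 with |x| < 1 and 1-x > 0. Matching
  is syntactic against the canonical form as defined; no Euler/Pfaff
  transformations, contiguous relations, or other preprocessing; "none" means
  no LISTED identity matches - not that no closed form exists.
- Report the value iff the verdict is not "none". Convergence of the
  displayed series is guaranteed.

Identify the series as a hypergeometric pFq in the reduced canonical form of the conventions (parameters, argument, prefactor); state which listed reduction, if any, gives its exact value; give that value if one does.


Canonical form: C = -1/2 times 2F1 with upper {-12, 4}, lower {17}, x = -1. Verdict (x = -1): Kummer (I3) applies (x = -1; c = 17 equals 1+a-b for upper {-12, 4}: listed pattern). Hence: -10.

Key step: t_0 being -1/2, the expanded ratio factors over Q; C = -1/2, x = -1, roots give parameters.
Step ratio: r(k) = (-1) * (k-12) (k+4) / [(k+17) (k+1)] - poly over poly, x = (-1) from leading terms; C = -1/2 at k = 0.


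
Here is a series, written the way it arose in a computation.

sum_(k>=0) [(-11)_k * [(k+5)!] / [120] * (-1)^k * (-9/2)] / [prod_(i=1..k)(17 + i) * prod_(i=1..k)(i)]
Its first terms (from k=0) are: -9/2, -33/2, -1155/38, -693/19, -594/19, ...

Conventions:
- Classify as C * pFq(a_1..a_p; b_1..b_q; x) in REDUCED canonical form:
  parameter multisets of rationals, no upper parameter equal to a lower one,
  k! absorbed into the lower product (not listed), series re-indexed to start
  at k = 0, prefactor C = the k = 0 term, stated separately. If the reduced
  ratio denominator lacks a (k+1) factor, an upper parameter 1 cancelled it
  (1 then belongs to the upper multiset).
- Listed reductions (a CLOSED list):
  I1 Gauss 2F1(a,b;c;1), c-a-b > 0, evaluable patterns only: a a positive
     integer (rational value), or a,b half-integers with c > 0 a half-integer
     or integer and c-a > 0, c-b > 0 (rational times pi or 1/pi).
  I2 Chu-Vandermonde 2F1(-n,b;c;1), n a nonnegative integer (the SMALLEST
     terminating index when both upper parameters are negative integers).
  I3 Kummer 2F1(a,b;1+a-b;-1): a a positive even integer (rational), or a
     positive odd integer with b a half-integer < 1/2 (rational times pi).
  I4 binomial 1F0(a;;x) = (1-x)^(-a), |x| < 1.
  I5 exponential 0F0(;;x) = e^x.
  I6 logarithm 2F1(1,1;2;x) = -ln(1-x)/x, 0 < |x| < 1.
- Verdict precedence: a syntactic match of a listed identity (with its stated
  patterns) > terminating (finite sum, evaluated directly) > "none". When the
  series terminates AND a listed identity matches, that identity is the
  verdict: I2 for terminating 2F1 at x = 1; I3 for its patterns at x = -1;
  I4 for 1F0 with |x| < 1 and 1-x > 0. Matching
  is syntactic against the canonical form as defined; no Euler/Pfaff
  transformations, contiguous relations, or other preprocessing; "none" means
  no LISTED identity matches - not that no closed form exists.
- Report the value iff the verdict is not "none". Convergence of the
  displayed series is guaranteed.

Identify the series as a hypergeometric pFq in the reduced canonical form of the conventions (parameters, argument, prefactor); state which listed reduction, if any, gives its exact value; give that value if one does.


Prefactor -9/2, argument -1: 2F1 with upper {-11, 6} over lower {18}. Verdict: this is Kummer (I3) (x = -1; c = 18 equals 1+a-b for upper {-11, 6}: listed pattern). Sum: -153.

Key observation: with t_0 = -9/2, the lower running product (C = -9/2, x = -1) is a rising factorial.
Consecutive-term ratio: r(k) = (-1) * (k-11) (k+6) / [(k+18) (k+1)] - poly over poly, x = (-1) from leading terms; C = -9/2 at k = 0.


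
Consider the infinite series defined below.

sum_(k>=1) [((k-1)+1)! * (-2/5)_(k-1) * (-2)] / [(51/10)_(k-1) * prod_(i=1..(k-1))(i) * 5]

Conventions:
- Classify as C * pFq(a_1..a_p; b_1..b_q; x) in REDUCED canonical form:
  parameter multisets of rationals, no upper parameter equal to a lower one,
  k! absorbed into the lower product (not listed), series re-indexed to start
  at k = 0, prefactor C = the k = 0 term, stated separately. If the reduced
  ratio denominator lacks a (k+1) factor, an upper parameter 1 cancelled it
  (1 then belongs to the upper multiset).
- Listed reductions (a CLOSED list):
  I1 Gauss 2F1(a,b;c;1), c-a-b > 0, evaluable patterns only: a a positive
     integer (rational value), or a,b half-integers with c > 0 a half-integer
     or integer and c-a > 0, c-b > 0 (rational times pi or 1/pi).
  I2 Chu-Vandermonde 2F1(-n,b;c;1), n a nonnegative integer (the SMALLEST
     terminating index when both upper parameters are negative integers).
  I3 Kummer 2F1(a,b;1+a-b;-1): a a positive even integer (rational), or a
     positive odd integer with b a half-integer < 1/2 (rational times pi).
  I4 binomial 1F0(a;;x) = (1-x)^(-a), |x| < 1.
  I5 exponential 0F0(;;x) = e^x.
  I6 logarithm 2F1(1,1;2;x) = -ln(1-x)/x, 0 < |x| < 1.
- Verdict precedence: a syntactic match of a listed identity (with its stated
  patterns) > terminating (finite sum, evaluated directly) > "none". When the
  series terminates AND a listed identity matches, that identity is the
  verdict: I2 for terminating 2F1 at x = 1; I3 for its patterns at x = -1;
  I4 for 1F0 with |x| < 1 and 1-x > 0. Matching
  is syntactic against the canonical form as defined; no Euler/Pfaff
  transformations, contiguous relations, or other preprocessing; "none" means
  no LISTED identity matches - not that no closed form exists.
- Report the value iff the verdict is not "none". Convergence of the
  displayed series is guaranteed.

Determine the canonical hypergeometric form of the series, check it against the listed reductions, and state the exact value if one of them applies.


With C = -2/5: the canonical form is 2F1(-2/5, 2; 51/10; 1). Verdict at x = 1: the Gauss summation I1 matches (x = 1: the Gamma ratio telescopes since c-a-b = 7/2 > 0 and a = 2 in Z>0). Hence: -2542/7875.

Structural cue: from the first term -2/5: the factorial ratio (C = -2/5, x = 1) (k+a-1)!/(a-1)! is a rising factorial (a)_k.
Term ratio: r(k) = 1 * (k-2/5) (k+2) / [(k+51/10) (k+1)] - poly over poly, x = 1 from leading terms; C = -2/5 at k = 0.


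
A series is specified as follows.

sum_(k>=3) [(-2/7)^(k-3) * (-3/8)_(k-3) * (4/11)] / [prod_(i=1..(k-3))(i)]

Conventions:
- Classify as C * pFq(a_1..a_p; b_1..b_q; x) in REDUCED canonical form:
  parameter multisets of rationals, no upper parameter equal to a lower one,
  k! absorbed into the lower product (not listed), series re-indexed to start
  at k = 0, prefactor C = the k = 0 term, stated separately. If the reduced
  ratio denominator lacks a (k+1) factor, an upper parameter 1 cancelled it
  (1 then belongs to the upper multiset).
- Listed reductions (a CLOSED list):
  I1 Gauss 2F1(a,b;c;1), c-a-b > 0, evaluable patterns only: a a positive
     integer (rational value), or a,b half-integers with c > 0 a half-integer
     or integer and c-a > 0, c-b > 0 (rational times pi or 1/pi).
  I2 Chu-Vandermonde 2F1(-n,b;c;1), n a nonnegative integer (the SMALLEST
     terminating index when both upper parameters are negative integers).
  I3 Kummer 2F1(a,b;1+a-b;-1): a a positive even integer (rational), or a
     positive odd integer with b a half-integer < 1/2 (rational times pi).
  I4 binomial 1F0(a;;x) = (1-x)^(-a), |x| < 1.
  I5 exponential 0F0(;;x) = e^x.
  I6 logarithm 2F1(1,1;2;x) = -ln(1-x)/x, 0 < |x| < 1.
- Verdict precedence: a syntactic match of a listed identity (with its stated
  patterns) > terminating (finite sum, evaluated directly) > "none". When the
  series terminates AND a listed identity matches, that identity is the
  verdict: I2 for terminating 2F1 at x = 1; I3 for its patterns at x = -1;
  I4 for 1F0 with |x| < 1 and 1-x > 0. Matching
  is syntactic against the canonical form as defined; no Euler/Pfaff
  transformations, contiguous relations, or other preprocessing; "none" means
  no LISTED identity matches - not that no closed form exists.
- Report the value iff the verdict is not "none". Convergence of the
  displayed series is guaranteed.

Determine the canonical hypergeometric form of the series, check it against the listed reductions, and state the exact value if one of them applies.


The series (x = -2/7) is 1F0: upper {-3/8}, lower {-}, prefactor 4/11. Verdict: this is the binomial series (I4) (the 1F0 binomial series: exponent 3/8, x = -2/7). Its exact value is (4/11) * (9/7)^(3/8).

Key step: t_0 = 4/11 here, and the product of the first k integers (C = 4/11) is k!.
Adjacent-term ratio: r(k) = (-2/7) * (k-3/8) / [(k+1)] - rational in k, leading ratio (-2/7); with t_0 = 4/11, classification follows.


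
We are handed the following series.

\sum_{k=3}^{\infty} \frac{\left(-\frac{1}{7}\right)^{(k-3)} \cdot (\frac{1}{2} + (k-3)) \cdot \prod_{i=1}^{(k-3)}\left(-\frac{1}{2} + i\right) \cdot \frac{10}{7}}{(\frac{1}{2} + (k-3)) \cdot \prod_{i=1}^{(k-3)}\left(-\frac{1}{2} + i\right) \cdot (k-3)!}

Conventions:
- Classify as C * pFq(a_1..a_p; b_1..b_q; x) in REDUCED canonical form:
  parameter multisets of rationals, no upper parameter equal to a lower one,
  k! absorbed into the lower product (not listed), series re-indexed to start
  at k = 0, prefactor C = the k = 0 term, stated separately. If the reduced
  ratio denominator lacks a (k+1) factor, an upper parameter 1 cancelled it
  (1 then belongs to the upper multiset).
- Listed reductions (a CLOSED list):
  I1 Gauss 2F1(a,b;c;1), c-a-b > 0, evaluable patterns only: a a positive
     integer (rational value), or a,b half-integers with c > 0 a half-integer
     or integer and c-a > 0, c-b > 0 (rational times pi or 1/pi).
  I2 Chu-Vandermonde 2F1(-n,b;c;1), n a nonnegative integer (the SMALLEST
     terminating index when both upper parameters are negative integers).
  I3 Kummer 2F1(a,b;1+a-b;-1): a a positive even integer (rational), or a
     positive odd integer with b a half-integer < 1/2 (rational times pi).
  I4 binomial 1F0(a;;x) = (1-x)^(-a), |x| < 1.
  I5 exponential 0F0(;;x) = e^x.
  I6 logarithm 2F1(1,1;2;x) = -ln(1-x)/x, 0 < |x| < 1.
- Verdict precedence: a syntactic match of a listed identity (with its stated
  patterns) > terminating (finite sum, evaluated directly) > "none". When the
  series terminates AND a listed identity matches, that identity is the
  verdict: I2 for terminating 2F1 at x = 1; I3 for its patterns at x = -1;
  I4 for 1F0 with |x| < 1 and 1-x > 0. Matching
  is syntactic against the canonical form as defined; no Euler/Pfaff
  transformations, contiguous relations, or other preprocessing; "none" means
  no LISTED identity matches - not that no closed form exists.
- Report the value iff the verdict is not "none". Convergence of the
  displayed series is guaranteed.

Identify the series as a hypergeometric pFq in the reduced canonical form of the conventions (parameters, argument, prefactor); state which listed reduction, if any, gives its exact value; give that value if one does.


Key observation: t_0 being \frac{10}{7}, k + 1/2 divides numerator and denominator alike; C = 10/7 after cancelling.
Term ratio: r(k) = -\frac{1}{7} * 1 / [(k+1)] - poly over poly, x = -\frac{1}{7} from leading terms; C = \frac{10}{7} at k = 0.

With C = \frac{10}{7}: the canonical form is 0F0(-; -; -\frac{1}{7}). Verdict: the exponential series (I5) applies (the 0F0 exponential series at x = -\frac{1}{7}). Its exact value is \frac{10}{7} \cdot e^{-\frac{1}{7}}.


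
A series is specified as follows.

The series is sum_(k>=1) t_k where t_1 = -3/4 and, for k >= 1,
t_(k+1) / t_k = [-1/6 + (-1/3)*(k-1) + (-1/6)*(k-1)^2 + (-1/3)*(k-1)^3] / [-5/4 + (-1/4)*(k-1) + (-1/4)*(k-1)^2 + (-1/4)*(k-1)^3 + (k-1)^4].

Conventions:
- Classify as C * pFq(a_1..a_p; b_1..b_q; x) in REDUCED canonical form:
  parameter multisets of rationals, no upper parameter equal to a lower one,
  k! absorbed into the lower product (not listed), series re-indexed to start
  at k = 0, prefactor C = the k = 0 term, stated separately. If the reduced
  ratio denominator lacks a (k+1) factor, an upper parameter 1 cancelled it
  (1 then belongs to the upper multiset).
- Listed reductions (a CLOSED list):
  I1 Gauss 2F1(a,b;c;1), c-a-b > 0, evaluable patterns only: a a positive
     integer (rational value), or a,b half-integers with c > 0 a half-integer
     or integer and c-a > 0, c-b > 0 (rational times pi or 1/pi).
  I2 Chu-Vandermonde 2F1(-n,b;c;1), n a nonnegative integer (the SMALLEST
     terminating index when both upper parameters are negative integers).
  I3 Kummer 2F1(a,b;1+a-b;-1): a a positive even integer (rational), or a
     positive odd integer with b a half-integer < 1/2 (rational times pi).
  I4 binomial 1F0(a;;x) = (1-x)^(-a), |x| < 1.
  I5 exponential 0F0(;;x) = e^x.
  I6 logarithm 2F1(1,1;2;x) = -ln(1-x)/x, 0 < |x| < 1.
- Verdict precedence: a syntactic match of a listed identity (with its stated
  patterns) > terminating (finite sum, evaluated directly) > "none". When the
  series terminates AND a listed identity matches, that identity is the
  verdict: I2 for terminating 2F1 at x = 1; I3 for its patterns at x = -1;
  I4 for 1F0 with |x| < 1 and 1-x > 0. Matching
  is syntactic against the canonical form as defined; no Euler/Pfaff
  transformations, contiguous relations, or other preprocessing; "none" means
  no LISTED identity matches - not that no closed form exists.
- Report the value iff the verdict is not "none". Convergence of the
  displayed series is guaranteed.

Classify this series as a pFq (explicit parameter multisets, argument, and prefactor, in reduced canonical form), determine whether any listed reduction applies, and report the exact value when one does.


Key observation: from the first term -3/4: the expanded ratio factors over Q; prefactor -3/4, roots give parameters.
Step ratio: r(k) = (-1/3) * (k+1/2) / [(k-5/4) (k+1)] - rational in k, leading ratio (-1/3); with t_0 = -3/4, classification follows.

With C = -3/4: the canonical form is 1F1(1/2; -5/4; -1/3). Verdict: no listed reduction: x = -1/3 and upper {1/2} fail every I1-I6 pattern.


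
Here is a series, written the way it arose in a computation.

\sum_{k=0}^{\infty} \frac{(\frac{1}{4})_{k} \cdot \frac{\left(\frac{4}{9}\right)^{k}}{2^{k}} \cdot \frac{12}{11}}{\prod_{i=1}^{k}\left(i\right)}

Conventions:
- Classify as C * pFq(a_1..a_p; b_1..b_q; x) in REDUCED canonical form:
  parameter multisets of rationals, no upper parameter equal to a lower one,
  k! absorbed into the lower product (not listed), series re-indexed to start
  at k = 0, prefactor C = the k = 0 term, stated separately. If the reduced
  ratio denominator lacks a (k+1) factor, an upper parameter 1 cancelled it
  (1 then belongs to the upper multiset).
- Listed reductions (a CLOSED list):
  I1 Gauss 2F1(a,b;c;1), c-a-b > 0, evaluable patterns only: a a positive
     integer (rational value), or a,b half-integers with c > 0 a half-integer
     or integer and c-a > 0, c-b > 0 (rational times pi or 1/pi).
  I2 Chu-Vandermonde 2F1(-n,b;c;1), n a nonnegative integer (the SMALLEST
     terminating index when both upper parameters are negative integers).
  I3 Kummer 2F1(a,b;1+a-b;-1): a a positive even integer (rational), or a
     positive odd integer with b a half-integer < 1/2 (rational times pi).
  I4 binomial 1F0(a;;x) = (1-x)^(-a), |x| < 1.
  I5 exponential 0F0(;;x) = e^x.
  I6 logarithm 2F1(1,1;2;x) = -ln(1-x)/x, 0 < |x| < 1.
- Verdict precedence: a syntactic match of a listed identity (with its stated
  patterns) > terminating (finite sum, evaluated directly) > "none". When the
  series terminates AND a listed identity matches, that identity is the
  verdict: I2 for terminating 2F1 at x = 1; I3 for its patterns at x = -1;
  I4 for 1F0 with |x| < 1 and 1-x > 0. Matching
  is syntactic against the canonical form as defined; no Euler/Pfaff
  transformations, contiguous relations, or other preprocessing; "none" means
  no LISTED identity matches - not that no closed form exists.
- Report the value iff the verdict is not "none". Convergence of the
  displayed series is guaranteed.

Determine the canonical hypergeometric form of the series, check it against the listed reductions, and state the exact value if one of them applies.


x = \frac{2}{9} here; the reduced form reads 1F0, upper {\frac{1}{4}}, lower {-}, C = \frac{12}{11}. Verdict: binomial (I4) applies (the 1F0 binomial series: exponent -1/4, x = \frac{2}{9}). Value: \frac{12}{11} \cdot \left(\frac{7}{9}\right)^{-\frac{1}{4}}.

The tell: from the first term \frac{12}{11}: the two k-th powers (C = 12/11) combine into one argument.
Adjacent-term ratio: r(k) = \frac{2}{9} * (k+\frac{1}{4}) / [(k+1)] - poly over poly, x = \frac{2}{9} from leading terms; C = \frac{12}{11} at k = 0.


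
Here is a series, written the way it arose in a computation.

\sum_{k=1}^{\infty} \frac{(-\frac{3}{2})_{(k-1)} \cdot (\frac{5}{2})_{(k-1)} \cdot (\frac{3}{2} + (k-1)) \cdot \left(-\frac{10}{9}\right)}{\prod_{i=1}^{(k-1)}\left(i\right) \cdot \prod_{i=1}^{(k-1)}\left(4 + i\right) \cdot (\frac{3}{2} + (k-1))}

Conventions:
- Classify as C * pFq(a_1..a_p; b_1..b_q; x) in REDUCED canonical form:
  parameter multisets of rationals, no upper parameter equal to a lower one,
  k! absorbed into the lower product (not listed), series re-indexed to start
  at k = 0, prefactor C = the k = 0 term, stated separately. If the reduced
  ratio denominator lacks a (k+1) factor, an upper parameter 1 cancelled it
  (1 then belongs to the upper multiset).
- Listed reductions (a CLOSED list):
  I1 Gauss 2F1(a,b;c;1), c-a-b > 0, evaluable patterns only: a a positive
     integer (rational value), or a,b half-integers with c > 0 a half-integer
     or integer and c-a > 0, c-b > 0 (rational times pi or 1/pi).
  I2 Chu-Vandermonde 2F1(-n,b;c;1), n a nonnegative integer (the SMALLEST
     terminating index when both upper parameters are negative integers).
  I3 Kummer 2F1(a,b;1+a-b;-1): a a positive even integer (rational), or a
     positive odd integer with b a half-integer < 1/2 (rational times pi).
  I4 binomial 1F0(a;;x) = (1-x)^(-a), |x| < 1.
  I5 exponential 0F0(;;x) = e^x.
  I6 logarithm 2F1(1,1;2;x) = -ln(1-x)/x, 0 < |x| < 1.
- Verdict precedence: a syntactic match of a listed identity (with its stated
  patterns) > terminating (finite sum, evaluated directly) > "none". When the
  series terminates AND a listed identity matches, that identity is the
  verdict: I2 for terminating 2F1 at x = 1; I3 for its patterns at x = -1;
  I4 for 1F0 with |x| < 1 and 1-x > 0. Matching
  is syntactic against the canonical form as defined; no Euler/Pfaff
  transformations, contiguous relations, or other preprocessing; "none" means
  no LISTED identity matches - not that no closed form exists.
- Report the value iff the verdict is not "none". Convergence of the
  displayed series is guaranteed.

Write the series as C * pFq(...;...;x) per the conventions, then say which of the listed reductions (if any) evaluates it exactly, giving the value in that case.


Canonical form: C = -\frac{10}{9} times 2F1 with upper {-\frac{3}{2}, \frac{5}{2}}, lower {5}, x = 1. Verdict: Gauss (I1, half-integer pattern) fires (x = 1; upper {-\frac{3}{2}, \frac{5}{2}} half-integers, c = 5 in the evaluable pattern). Hence: \left(-\frac{8192}{6237}\right) / \pi.

The tell: from the first term -\frac{10}{9}: striking the common factor k + 3/2 reduces the term (C = -10/9).
Consecutive-term ratio: r(k) = 1 * (k-\frac{3}{2}) (k+\frac{5}{2}) / [(k+5) (k+1)] - rational in k, leading ratio 1; with t_0 = -\frac{10}{9}, classification follows.


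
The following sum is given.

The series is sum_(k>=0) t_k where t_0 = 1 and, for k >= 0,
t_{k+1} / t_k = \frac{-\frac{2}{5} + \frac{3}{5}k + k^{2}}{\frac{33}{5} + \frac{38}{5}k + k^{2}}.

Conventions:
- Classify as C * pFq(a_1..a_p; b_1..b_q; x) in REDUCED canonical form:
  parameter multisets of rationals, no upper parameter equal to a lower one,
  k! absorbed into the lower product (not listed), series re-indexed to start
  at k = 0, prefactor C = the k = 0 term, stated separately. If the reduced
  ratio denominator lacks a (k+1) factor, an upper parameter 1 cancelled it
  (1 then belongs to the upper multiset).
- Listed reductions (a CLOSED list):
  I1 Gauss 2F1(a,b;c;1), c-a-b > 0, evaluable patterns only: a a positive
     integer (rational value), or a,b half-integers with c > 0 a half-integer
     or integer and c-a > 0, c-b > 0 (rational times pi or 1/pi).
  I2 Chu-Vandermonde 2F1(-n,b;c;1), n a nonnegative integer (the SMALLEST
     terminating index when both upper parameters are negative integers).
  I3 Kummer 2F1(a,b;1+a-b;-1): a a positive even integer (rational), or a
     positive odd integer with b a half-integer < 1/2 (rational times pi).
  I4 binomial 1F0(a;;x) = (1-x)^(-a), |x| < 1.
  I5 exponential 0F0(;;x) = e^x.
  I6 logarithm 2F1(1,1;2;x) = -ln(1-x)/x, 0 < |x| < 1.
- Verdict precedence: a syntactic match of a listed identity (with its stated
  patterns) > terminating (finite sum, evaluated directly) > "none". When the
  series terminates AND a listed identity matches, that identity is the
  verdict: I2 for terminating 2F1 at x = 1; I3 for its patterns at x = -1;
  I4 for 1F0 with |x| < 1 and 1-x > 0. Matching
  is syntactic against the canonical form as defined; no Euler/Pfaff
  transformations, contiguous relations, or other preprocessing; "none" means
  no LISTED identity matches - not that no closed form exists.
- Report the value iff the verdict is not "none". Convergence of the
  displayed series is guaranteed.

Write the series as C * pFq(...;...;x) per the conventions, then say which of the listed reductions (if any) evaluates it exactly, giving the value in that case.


Prefactor 1, argument 1: 2F1 with upper {-\frac{2}{5}, 1} over lower {\frac{33}{5}}. Verdict at x = 1: Gauss (I1, integer-parameter pattern) matches (x = 1: the Gamma ratio telescopes since c-a-b = 6 > 0 and a = 1 in Z>0). Sum: \frac{14}{15}.

First insight: t_0 = 1 here, and factor the ratio over Q (prefactor 1): negated roots = parameters.
Adjacent-term ratio: r(k) = 1 * (k-\frac{2}{5}) (k+1) / [(k+\frac{33}{5}) (k+1)] - rational in k. x = 1; t_0 = 1; negate the roots.


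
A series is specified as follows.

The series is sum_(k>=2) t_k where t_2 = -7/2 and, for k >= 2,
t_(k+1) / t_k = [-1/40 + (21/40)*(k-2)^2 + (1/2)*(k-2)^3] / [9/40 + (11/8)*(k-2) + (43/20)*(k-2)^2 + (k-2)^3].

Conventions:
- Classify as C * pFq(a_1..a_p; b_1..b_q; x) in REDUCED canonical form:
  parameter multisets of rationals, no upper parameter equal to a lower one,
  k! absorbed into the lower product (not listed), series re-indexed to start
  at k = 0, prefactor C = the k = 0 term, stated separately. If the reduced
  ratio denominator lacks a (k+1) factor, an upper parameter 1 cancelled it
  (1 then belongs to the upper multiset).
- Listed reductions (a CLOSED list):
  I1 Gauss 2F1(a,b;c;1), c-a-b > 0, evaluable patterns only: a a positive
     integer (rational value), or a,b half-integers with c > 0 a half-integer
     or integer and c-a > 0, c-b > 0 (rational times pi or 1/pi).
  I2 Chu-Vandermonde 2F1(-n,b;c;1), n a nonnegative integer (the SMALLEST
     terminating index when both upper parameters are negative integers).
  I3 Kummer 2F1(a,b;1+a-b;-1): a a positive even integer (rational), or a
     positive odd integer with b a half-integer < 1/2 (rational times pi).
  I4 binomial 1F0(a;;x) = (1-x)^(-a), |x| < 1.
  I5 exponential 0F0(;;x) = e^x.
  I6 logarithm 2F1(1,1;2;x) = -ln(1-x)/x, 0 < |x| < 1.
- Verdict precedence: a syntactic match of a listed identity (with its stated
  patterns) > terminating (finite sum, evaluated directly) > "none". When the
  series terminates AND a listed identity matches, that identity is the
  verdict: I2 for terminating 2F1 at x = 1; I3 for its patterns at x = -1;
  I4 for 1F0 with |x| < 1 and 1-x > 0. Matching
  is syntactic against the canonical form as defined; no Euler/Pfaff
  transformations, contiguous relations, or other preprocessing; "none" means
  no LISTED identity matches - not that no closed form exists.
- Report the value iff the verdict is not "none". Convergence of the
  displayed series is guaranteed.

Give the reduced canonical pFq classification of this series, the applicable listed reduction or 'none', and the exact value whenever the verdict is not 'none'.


x = 1/2 here; the reduced form reads 2F1, upper {-1/5, 1}, lower {9/10}, C = -7/2. Verdict: none - at argument 1/2 the multisets {-1/5, 1} ; {9/10} match no listed identity.

The tell: x = (1/2) and factor the ratio over Q (C = -7/2): negated roots = parameters.
Step ratio: r(k) = (1/2) * (k-1/5) (k+1) / [(k+9/10) (k+1)] - rational in k. x = (1/2); t_0 = -7/2; negate the roots.


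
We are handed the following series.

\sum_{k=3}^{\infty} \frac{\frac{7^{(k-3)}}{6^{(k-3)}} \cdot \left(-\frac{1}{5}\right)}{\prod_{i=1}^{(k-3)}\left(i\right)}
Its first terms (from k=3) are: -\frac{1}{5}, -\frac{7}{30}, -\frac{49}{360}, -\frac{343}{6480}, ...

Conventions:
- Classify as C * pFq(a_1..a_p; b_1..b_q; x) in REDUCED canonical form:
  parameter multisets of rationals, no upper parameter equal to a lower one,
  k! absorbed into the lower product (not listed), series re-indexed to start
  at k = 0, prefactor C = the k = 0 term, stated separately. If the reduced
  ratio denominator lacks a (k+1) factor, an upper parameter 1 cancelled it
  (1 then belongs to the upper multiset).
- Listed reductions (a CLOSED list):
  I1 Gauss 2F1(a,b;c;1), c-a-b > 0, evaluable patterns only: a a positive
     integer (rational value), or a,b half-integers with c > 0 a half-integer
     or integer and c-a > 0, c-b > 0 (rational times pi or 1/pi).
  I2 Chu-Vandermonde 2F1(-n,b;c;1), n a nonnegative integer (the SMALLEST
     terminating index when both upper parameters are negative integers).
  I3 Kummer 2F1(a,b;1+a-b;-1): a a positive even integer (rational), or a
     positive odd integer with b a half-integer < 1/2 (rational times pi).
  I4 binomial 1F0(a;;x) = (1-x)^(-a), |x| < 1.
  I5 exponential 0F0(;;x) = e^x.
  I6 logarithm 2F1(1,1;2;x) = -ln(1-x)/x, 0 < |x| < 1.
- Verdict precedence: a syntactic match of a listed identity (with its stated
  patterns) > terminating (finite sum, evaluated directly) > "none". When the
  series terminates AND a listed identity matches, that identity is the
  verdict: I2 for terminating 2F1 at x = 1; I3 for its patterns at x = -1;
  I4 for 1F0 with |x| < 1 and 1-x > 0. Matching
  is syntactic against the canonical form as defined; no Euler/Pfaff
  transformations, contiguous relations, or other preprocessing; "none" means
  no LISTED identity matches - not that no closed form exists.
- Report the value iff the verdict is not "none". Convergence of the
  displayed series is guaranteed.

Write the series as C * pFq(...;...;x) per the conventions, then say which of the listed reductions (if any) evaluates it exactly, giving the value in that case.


The series (x = \frac{7}{6}) is 0F0: upper {-}, lower {-}, prefactor -\frac{1}{5}. Verdict (x = \frac{7}{6}): exponential (I5) applies (the 0F0 exponential series at x = \frac{7}{6}). Hence: \left(-\frac{1}{5}\right) \cdot e^{\frac{7}{6}}.

The tell: with t_0 = -\frac{1}{5}, the product of the first k integers (C = -1/5, x = 7/6) is k!.
Adjacent-term ratio: r(k) = \frac{7}{6} * 1 / [(k+1)] - poly over poly, x = \frac{7}{6} from leading terms; C = -\frac{1}{5} at k = 0.


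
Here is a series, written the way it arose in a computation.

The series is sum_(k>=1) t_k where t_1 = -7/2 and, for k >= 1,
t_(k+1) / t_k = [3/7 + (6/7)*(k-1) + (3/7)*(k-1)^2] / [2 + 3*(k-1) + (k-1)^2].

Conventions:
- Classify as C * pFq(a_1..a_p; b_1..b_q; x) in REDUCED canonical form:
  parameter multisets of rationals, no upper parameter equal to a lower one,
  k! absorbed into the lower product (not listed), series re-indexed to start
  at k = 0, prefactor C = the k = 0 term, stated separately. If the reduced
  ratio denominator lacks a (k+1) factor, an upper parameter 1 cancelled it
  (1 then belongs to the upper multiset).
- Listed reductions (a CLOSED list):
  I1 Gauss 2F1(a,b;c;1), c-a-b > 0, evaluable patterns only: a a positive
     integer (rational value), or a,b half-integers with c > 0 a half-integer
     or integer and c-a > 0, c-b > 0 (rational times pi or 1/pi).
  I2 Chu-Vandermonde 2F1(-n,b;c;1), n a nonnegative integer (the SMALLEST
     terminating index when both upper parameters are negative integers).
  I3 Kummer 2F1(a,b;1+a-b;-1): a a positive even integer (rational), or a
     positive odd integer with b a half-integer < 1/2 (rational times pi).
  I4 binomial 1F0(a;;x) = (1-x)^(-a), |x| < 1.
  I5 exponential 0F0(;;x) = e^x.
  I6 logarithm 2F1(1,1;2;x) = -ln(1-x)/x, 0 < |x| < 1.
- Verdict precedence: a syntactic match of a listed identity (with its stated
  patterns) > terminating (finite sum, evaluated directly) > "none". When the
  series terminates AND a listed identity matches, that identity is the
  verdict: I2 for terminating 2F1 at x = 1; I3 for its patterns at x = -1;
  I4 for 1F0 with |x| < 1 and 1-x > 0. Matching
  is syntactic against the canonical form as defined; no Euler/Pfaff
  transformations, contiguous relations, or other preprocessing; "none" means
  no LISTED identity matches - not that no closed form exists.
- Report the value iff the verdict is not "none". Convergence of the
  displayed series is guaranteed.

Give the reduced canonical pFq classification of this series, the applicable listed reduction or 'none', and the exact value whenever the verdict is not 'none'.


With C = -7/2: the canonical form is 2F1(1, 1; 2; 3/7). Verdict: the logarithmic series (I6) fires (the logarithm: parameters (1,1;2), x = 3/7). Exact value: (49/6) * ln(4/7).

Key step: with t_0 = -7/2, the expanded ratio factors over Q; C = -7/2, x = 3/7, roots give parameters.
Ratio: r(k) = (3/7) * (k+1) (k+1) / [(k+2) (k+1)] ; factor over Q: parameters, x = (3/7), and C = -7/2.


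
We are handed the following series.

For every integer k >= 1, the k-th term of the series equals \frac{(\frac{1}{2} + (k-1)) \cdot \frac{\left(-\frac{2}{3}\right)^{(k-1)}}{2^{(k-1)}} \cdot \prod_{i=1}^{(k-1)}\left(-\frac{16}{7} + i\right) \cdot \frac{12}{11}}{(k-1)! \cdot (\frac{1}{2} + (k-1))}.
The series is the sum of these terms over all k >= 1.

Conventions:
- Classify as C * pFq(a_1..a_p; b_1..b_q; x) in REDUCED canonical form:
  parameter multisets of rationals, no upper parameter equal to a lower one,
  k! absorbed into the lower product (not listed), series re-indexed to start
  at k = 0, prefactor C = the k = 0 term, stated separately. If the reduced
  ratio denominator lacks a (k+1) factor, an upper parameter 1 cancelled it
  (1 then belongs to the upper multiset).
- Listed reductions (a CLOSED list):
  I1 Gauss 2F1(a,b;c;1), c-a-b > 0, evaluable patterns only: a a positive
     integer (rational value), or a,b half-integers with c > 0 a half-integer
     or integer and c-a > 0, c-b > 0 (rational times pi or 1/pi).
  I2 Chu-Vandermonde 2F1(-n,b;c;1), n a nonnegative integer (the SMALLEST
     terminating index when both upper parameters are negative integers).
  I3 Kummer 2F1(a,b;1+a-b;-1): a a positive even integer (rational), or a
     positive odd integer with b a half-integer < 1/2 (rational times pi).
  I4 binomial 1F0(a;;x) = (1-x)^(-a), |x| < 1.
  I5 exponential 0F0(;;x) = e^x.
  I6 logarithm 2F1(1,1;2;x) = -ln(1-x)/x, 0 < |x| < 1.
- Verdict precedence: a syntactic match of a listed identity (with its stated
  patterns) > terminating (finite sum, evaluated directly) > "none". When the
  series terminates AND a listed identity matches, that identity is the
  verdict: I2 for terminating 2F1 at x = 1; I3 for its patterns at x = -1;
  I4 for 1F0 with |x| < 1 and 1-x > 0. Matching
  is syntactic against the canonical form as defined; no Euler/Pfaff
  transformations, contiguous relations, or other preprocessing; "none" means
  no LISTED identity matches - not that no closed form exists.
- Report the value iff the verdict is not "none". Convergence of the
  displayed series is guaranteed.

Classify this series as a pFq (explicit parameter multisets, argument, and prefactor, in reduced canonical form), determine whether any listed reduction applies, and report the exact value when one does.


x = -\frac{1}{3} here; the reduced form reads 1F0, upper {-\frac{9}{7}}, lower {-}, C = \frac{12}{11}. Verdict: the I4 binomial reduction matches (the 1F0 binomial series: exponent 9/7, x = -\frac{1}{3}). Exact value: \frac{12}{11} \cdot \left(\frac{4}{3}\right)^{\frac{9}{7}}.

Structural cue: t_0 = \frac{12}{11} here, and the two k-th powers (C = 12/11, x = -1/3) combine into one argument.
Adjacent-term ratio: r(k) = -\frac{1}{3} * (k-\frac{9}{7}) / [(k+1)] - rational; roots negated = parameters, x = -\frac{1}{3}, C = \frac{12}{11}.


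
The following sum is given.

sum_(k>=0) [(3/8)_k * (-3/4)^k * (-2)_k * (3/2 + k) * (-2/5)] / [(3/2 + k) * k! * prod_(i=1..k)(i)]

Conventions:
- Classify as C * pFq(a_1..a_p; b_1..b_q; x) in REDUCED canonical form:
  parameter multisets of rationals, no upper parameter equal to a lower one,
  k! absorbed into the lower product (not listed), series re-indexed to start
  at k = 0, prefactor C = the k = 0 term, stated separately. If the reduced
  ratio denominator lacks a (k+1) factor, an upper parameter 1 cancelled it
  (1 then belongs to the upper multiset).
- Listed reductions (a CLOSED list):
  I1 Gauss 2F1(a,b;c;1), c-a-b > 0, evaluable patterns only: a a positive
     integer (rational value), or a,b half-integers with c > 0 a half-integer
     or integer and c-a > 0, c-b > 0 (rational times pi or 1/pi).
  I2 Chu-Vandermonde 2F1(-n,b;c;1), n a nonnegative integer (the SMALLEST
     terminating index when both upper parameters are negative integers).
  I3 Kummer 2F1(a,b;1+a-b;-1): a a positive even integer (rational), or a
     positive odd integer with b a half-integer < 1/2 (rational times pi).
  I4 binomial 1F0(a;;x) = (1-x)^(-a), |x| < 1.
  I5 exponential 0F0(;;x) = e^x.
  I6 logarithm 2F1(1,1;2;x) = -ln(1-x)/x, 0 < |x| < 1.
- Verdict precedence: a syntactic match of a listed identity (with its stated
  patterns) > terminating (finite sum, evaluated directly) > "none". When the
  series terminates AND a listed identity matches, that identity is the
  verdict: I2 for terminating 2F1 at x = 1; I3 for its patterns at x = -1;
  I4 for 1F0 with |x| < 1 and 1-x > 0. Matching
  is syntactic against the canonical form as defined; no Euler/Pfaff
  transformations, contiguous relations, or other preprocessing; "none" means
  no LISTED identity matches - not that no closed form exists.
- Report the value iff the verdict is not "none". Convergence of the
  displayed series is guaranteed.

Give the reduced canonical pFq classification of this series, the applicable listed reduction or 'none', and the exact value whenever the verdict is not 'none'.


Classification (C = -2/5): 2F1 with upper {-2, 3/8}, lower {1}, argument x = -3/4. Verdict: terminating - upper -2 stops the sum at k = 2; the 3 terms are added exactly. Sum: -3497/5120.

Structural cue: t_0 being -2/5, the product of the first k integers (C = -2/5) is k!.
Adjacent-term ratio: r(k) = (-3/4) * (k-2) (k+3/8) / [(k+1) (k+1)] - rational in k, leading ratio (-3/4); with t_0 = -2/5, classification follows.


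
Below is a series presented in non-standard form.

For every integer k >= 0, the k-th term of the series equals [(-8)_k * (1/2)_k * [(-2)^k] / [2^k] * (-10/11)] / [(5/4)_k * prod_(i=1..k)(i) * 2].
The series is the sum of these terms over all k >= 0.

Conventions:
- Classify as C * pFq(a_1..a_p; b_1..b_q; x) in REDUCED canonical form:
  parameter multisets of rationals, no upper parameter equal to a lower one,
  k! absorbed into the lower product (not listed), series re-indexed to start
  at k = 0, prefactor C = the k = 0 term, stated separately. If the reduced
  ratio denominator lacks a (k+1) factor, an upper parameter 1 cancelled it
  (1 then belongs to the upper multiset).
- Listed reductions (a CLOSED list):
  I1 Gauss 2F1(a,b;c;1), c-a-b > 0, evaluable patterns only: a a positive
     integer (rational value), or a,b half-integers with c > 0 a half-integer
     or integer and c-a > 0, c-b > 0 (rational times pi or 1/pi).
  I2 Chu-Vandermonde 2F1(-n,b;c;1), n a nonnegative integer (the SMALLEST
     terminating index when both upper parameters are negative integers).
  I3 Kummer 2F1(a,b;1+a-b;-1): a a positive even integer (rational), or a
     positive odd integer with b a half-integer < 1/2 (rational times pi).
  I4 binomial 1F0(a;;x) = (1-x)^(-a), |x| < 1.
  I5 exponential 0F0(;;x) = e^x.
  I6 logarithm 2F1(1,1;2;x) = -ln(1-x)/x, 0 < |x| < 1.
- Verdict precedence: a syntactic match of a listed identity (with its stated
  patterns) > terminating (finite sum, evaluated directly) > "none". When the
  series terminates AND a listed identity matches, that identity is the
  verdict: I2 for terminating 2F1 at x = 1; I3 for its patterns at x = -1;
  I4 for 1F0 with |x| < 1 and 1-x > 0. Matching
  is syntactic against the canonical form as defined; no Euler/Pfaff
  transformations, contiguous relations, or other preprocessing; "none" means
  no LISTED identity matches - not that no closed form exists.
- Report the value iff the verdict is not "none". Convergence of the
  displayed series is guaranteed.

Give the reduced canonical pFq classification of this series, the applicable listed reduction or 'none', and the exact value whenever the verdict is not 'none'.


x = -1 here; the reduced form reads 2F1, upper {-8, 1/2}, lower {5/4}, C = -5/11. Verdict: terminating - the sum ends at index 8 because -8 is a negative integer; exact evaluation follows. Exact value: -269591/12441.

Key step: from the first term -5/11: the constant factors (C = -5/11) combine into one prefactor.
Ratio: r(k) = (-1) * (k-8) (k+1/2) / [(k+5/4) (k+1)] - poly over poly, x = (-1) from leading terms; C = -5/11 at k = 0.
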